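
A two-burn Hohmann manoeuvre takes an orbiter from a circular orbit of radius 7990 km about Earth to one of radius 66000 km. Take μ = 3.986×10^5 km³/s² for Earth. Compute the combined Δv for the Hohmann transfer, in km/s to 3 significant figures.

Δv = 3.69 km/s

Transfer-ellipse semi-major axis a_t = (r₁ + r₂)/2 = (7990 + 66000)/2 = 36995 km.
At r₁ the circular-orbit speed is v₁ = √(μ/r₁) = 7.063 km/s.
On the transfer ellipse at r₁, v² = μ(2/r − 1/a) gives v_p = √[μ(2/r₁ − 1/a_t)] = 9.434 km/s.
First burn Δv₁ = |v_p − v₁| = 2.371 km/s.
Circular speed at r₂: v₂ = √(μ/r₂) = 2.4575 km/s.
Transfer-orbit speed at r₂: v_a = √[μ(2/r₂ − 1/a_t)] = 1.1421 km/s.
Second burn Δv₂ = |v₂ − v_a| = 1.315 km/s.
Δv = Δv₁ + Δv₂ = 2.371 + 1.315 = 3.686 km/s.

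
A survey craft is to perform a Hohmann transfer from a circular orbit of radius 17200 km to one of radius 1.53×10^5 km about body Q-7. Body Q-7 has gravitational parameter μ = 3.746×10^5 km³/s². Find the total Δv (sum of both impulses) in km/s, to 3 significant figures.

The Hohmann ellipse has a_t = (r₁ + r₂)/2 = 85100 km.
Circular speed at r₁: v₁ = √(μ/r₁) = √(3.746×10^5/17200) = 4.6668 km/s.
Transfer-orbit speed at r₁ (v² = μ(2/r − 1/a)): v_p = √[μ(2/r₁ − 1/a_t)] = 6.2575 km/s.
First burn Δv₁ = |v_p − v₁| = 1.591 km/s.
Circular speed at r₂: v₂ = √(μ/r₂) = 1.56473 km/s.
Transfer-orbit speed at r₂: v_a = √[μ(2/r₂ − 1/a_t)] = 0.703457 km/s.
Second burn Δv₂ = |v₂ − v_a| = 0.8613 km/s.
Total Δv = Δv₁ + Δv₂ = 2.452 km/s.

Δv = 2.45 km/s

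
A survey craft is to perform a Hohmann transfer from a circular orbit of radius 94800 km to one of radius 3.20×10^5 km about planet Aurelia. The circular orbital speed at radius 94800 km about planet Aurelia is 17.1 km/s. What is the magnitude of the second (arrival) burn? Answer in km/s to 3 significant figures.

From the circular-orbit relation v² = μ/r at r = 94800 km: μ = v²r = (17.1)² × 94800 = 2.77205×10^7 km³/s².
The Hohmann ellipse has a_t = (r₁ + r₂)/2 = 2.074×10^5 km.
Circular speed at r = 3.200×10^5 km: v_c = √(μ/r) = 9.3073 km/s.
Vis-viva on the transfer ellipse at r = 3.200×10^5 km gives v_t = √[μ(2/r − 1/a_t)] = 6.2925 km/s.
Δv₂ = |v_t − v_c| = |6.2925 − 9.3073| = 3.015 km/s.

Δv₂ = 3.01 km/s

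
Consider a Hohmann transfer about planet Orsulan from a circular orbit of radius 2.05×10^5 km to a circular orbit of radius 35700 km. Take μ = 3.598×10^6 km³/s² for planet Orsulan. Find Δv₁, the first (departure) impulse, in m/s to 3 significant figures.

Transfer-ellipse semi-major axis a_t = (r₁ + r₂)/2 = (2.050×10^5 + 35700)/2 = 1.2035×10^5 km.
Circular speed at r = 2.050×10^5 km: v_c = √(μ/r) = 4.1894 km/s.
Vis-viva on the transfer ellipse at r = 2.050×10^5 km gives v_t = √[μ(2/r − 1/a_t)] = 2.2817 km/s.
Δv₁ = |v_t − v_c| = |2.2817 − 4.1894| = 1.908 km/s.

Δv₁ = 1910 m/s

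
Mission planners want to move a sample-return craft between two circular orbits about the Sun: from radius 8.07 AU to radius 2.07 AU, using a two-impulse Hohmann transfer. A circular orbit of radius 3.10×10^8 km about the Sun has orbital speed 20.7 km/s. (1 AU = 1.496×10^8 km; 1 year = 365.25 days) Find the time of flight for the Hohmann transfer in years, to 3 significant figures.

t = 5.71 years

From the circular-orbit relation v² = μ/r at r = 3.10×10^8 km: μ = v²r = (20.7)² × 3.10×10^8 = 1.32832×10^11 km³/s².
In km: r₁ = 8.07 × 1.496×10^8 = 1.207272×10^9 km; r₂ = 2.07 × 1.496×10^8 = 3.09672×10^8 km.
Semi-major axis of the transfer orbit: a_t = (1.207272×10^9 + 3.09672×10^8)/2 = 7.58472×10^8 km.
Transfer time t = π√(a_t³/μ) = π√((7.58472×10^8)³ / 1.32832×10^11) = 1.801×10^8 s.
Converting: 1.801×10^8 s ÷ 3.15576×10^7 s/year (365.25 × 86400) = 5.71 years.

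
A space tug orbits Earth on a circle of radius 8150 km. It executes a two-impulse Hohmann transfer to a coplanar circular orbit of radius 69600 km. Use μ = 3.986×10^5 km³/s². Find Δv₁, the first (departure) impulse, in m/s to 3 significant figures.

Δv₁ = 2360 m/s

Transfer-ellipse semi-major axis a_t = (r₁ + r₂)/2 = (8150 + 69600)/2 = 38875 km.
On the circular orbit at r = 8150 km, v_c = √(μ/r) = 6.993 km/s.
Vis-viva on the transfer ellipse at r = 8150 km gives v_t = √[μ(2/r − 1/a_t)] = 9.357 km/s.
Δv₁ = |v_t − v_c| = |9.357 − 6.993| = 2.364 km/s.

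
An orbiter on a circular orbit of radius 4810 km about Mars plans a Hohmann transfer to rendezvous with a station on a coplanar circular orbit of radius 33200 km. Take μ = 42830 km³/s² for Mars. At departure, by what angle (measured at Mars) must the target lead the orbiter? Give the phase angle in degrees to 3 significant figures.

The Hohmann ellipse has a_t = (r₁ + r₂)/2 = 19005 km.
The half-period of the transfer ellipse is t = π√(a_t³/μ) = 39772 s.
The target's mean motion on its circular orbit is ω₂ = √(μ/r₂³) = 3.4211×10^-5 rad/s.
Angle swept by the target during transfer: ω₂·t = 1.3606 rad = 77.96°.
The orbiter traverses 180° on the transfer ellipse, so the target must lead by 180° − 77.96° = 102°.

φ = 102°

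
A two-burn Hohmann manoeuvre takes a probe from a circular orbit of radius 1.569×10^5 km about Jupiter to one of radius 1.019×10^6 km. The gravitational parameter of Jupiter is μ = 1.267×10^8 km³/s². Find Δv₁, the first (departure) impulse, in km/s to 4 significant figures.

The Hohmann ellipse has a_t = (r₁ + r₂)/2 = 5.8795×10^5 km.
On the circular orbit at r = 1.569×10^5 km, v_c = √(μ/r) = 28.417 km/s.
Transfer-orbit speed at the same r (vis-viva, a = a_t): v_t = √[μ(2/r − 1/a_t)] = 37.411 km/s.
Δv₁ = |v_t − v_c| = |37.411 − 28.417| = 8.994 km/s.

Δv₁ = 8.994 km/s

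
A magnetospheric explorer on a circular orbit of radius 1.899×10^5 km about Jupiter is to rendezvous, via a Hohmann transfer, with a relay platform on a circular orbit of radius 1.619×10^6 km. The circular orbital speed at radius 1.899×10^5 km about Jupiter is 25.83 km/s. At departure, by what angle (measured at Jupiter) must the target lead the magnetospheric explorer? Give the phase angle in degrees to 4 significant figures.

From the circular-orbit relation v² = μ/r at r = 1.899×10^5 km: μ = v²r = (25.83)² × 1.899×10^5 = 1.26699×10^8 km³/s².
The Hohmann ellipse has a_t = (r₁ + r₂)/2 = 9.0445×10^5 km.
Transfer time t = π√(a_t³/μ) = 2.4007×10^5 s.
The target's mean motion on its circular orbit is ω₂ = √(μ/r₂³) = 5.4641×10^-6 rad/s.
Angle swept by the target during transfer: ω₂·t = 1.3118 rad = 75.16°.
The magnetospheric explorer traverses 180° on the transfer ellipse, so the target must lead by 180° − 75.16° = 104.8°.

φ = 104.8°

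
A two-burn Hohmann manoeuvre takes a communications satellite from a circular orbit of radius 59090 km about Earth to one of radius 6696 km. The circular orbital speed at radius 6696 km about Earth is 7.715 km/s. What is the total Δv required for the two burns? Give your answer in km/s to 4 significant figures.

Δv = 4.051 km/s

From the circular-orbit relation v² = μ/r at r = 6696 km: μ = v²r = (7.715)² × 6696 = 3.98554×10^5 km³/s².
Semi-major axis of the transfer orbit: a_t = (59090 + 6696)/2 = 32893 km.
At r₁ the circular-orbit speed is v₁ = √(μ/r₁) = 2.5971 km/s.
Transfer-orbit speed at r₁ (v² = μ(2/r − 1/a)): v_a = √[μ(2/r₁ − 1/a_t)] = 1.1718 km/s.
First burn Δv₁ = |v_a − v₁| = 1.4253 km/s.
Circular speed at r₂: v₂ = √(μ/r₂) = 7.71500 km/s.
Transfer-orbit speed at r₂: v_p = √[μ(2/r₂ − 1/a_t)] = 10.3405 km/s.
Second burn Δv₂ = |v₂ − v_p| = 2.6255 km/s.
Total Δv = Δv₁ + Δv₂ = 4.051 km/s.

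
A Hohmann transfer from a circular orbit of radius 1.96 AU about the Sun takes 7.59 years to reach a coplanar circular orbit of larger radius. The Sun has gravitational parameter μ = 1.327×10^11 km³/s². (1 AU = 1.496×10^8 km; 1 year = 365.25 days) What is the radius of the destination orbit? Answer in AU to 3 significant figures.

In km: r₁ = 1.96 × 1.496×10^8 = 2.93216×10^8 km.
Transfer time t = 7.59 years × 365.25 × 86400 s = 2.39522184×10^8 s, and t = π√(a_t³/μ).
So a_t = (μ t²/π²)^(1/3) = (1.327×10^11 × (2.39522184×10^8)² / π²)^(1/3) = 9.1711×10^8 km.
Since a_t = (r₁ + r₂)/2, r₂ = 2a_t − r₁ = 2×9.1711×10^8 − 2.93216×10^8 = 1.541004×10^9 km.
In AU: r₂ = 1.541004×10^9 / 1.496×10^8 = 10.3 AU.

r₂ = 10.3 AU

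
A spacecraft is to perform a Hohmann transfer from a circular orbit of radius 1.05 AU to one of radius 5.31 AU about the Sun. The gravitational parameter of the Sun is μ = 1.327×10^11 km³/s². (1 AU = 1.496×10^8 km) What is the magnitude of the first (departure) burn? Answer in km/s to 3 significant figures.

Δv₁ = 8.49 km/s

In km: r₁ = 1.05 × 1.496×10^8 = 1.5708×10^8 km; r₂ = 5.31 × 1.496×10^8 = 7.94376×10^8 km.
Semi-major axis of the transfer orbit: a_t = (1.5708×10^8 + 7.94376×10^8)/2 = 4.75728×10^8 km.
On the circular orbit at r = 1.5708×10^8 km, v_c = √(μ/r) = 29.0653 km/s.
Vis-viva on the transfer ellipse at r = 1.5708×10^8 km gives v_t = √[μ(2/r − 1/a_t)] = 37.5585 km/s.
Δv₁ = |v_t − v_c| = |37.5585 − 29.0653| = 8.493 km/s.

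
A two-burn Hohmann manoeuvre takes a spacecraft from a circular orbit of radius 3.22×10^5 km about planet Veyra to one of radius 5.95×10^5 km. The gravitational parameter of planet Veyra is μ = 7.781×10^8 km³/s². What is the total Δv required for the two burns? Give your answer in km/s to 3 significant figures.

Transfer-ellipse semi-major axis a_t = (r₁ + r₂)/2 = (3.220×10^5 + 5.950×10^5)/2 = 4.585×10^5 km.
At r₁ the circular-orbit speed is v₁ = √(μ/r₁) = 49.1575 km/s.
On the transfer ellipse at r₁, vis-viva equation gives v_p = √[μ(2/r₁ − 1/a_t)] = 55.9988 km/s.
First burn Δv₁ = |v_p − v₁| = 6.841 km/s.
Circular speed at r₂: v₂ = √(μ/r₂) = 36.1626 km/s.
Transfer-orbit speed at r₂: v_a = √[μ(2/r₂ − 1/a_t)] = 30.3052 km/s.
Second burn Δv₂ = |v₂ − v_a| = 5.857 km/s.
Total Δv = Δv₁ + Δv₂ = 12.70 km/s.

Δv = 12.7 km/s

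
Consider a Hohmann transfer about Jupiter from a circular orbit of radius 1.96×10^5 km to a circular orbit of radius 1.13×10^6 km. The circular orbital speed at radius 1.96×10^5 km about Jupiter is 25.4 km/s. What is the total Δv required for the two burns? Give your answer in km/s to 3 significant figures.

From the circular-orbit relation v² = μ/r at r = 1.96×10^5 km: μ = v²r = (25.4)² × 1.96×10^5 = 1.26451×10^8 km³/s².
Semi-major axis of the transfer orbit: a_t = (1.960×10^5 + 1.130×10^6)/2 = 6.630×10^5 km.
At r₁ the circular-orbit speed is v₁ = √(μ/r₁) = 25.40 km/s.
Transfer-orbit speed at r₁ (vis-viva equation): v_p = √[μ(2/r₁ − 1/a_t)] = 33.16 km/s.
First burn Δv₁ = |v_p − v₁| = 7.760 km/s.
At r₂, v₂ = √(μ/r₂) = 10.5785 km/s.
Transfer-orbit speed at r₂: v_a = √[μ(2/r₂ − 1/a_t)] = 5.75167 km/s.
Second burn Δv₂ = |v₂ − v_a| = 4.827 km/s.
Total Δv = Δv₁ + Δv₂ = 12.59 km/s.

Δv = 12.6 km/s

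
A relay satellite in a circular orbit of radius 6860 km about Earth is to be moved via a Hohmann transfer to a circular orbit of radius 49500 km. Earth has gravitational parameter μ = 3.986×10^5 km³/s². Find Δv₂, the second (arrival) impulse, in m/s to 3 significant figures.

Δv₂ = 1440 m/s

Transfer-ellipse semi-major axis a_t = (r₁ + r₂)/2 = (6860 + 49500)/2 = 28180 km.
Circular speed at r = 49500 km: v_c = √(μ/r) = 2.838 km/s.
Vis-viva on the transfer ellipse at r = 49500 km gives v_t = √[μ(2/r − 1/a_t)] = 1.400 km/s.
Δv₂ = |v_t − v_c| = |1.400 − 2.838| = 1.438 km/s.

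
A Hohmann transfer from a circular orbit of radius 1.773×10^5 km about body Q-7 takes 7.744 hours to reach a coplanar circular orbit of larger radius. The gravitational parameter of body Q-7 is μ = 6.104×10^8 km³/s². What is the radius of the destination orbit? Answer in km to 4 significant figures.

r₂ = 5.499×10^5 km

Transfer time t = 7.744 hours = 27878.4 s, and t = π√(a_t³/μ).
So a_t = (μ t²/π²)^(1/3) = (6.104×10^8 × (27878.4)² / π²)^(1/3) = 3.6359×10^5 km.
Since a_t = (r₁ + r₂)/2, r₂ = 2a_t − r₁ = 2×3.6359×10^5 − 1.773×10^5 = 5.4988×10^5 km.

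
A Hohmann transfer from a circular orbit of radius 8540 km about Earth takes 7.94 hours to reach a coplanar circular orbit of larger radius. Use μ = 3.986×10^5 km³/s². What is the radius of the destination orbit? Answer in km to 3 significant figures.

Transfer time t = 7.94 hours = 28584 s, and t = π√(a_t³/μ).
So a_t = (μ t²/π²)^(1/3) = (3.986×10^5 × (28584)² / π²)^(1/3) = 32075 km.
Since a_t = (r₁ + r₂)/2, r₂ = 2a_t − r₁ = 2×32075 − 8540 = 55610 km.

r₂ = 55600 km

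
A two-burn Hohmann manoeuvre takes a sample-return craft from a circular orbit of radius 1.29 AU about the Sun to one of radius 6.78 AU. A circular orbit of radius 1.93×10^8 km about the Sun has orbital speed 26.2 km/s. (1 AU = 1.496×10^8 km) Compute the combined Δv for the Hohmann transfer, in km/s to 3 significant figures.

From the circular-orbit relation v² = μ/r at r = 1.93×10^8 km: μ = v²r = (26.2)² × 1.93×10^8 = 1.32483×10^11 km³/s².
In km: r₁ = 1.29 × 1.496×10^8 = 1.92984×10^8 km; r₂ = 6.78 × 1.496×10^8 = 1.014288×10^9 km.
The Hohmann ellipse has a_t = (r₁ + r₂)/2 = 6.03636×10^8 km.
At r₁ the circular-orbit speed is v₁ = √(μ/r₁) = 26.201 km/s.
On the transfer ellipse at r₁, vis-viva gives v_p = √[μ(2/r₁ − 1/a_t)] = 33.963 km/s.
First burn Δv₁ = |v_p − v₁| = 7.762 km/s.
Circular speed at r₂: v₂ = √(μ/r₂) = 11.429 km/s.
Transfer-orbit speed at r₂: v_a = √[μ(2/r₂ − 1/a_t)] = 6.4621 km/s.
Second burn Δv₂ = |v₂ − v_a| = 4.967 km/s.
Δv = Δv₁ + Δv₂ = 7.762 + 4.967 = 12.73 km/s.

Δv = 12.7 km/s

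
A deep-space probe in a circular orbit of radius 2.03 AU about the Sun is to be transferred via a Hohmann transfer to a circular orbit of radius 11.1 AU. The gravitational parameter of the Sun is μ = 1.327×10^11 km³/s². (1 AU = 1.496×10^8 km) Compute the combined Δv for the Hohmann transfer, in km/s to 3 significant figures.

Δv = 10.2 km/s

In km: r₁ = 2.03 × 1.496×10^8 = 3.03688×10^8 km; r₂ = 11.1 × 1.496×10^8 = 1.66056×10^9 km.
Transfer-ellipse semi-major axis a_t = (r₁ + r₂)/2 = (3.03688×10^8 + 1.66056×10^9)/2 = 9.82124×10^8 km.
Circular speed at r₁: v₁ = √(μ/r₁) = √(1.327×10^11/3.03688×10^8) = 20.9036 km/s.
On the transfer ellipse at r₁, vis-viva gives v_p = √[μ(2/r₁ − 1/a_t)] = 27.1810 km/s.
First burn Δv₁ = |v_p − v₁| = 6.2774 km/s.
At r₂, v₂ = √(μ/r₂) = 8.9394 km/s.
Transfer-orbit speed at r₂: v_a = √[μ(2/r₂ − 1/a_t)] = 4.9709 km/s.
Second burn Δv₂ = |v₂ − v_a| = 3.9685 km/s.
Δv = Δv₁ + Δv₂ = 6.2774 + 3.9685 = 10.25 km/s.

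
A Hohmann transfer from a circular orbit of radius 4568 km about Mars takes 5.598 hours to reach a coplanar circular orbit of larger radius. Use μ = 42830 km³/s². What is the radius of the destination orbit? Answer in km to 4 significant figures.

r₂ = 19590 km

Transfer time t = 5.598 hours = 20152.8 s, and t = π√(a_t³/μ).
So a_t = (μ t²/π²)^(1/3) = (42830 × (20152.8)² / π²)^(1/3) = 12079 km.
Since a_t = (r₁ + r₂)/2, r₂ = 2a_t − r₁ = 2×12079 − 4568 = 19590 km.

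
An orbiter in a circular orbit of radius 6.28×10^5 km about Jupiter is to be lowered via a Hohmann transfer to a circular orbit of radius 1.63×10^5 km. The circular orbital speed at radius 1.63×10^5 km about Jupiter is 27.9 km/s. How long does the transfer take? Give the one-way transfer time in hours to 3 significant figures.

From the circular-orbit relation v² = μ/r at r = 1.63×10^5 km: μ = v²r = (27.9)² × 1.63×10^5 = 1.26881×10^8 km³/s².
Transfer-ellipse semi-major axis a_t = (r₁ + r₂)/2 = (6.280×10^5 + 1.630×10^5)/2 = 3.955×10^5 km.
Transfer time t = π√(a_t³/μ) = π√((3.955×10^5)³ / 1.26881×10^8) = 69370 s.
Converting: 69370 s ÷ 3600 s/hour = 19.3 hours.

t = 19.3 hours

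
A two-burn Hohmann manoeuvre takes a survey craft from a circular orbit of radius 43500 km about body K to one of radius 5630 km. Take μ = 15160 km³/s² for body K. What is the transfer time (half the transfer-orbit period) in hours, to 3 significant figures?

t = 27.3 hours

The Hohmann ellipse has a_t = (r₁ + r₂)/2 = 24565 km.
Half the transfer-orbit period gives t = π√(a_t³/μ) = 98240 s.
Converting: 98240 s ÷ 3600 s/hour = 27.3 hours.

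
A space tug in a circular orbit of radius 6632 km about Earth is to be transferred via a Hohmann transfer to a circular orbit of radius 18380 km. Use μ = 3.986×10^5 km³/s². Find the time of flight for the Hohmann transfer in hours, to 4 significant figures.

t = 1.933 hours

The Hohmann ellipse has a_t = (r₁ + r₂)/2 = 12506 km.
By Kepler's third law the transfer-orbit period is T = 2π√(a_t³/μ), so t = T/2 = 6959 s.
Converting: 6959 s ÷ 3600 s/hour = 1.933 hours.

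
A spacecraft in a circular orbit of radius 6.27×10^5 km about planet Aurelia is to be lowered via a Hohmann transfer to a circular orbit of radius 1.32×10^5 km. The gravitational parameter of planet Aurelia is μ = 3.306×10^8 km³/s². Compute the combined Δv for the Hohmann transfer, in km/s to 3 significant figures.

Transfer-ellipse semi-major axis a_t = (r₁ + r₂)/2 = (6.270×10^5 + 1.320×10^5)/2 = 3.795×10^5 km.
Circular speed at r₁: v₁ = √(μ/r₁) = √(3.306×10^8/6.270×10^5) = 22.96 km/s.
Transfer-orbit speed at r₁ (v² = μ(2/r − 1/a)): v_a = √[μ(2/r₁ − 1/a_t)] = 13.54 km/s.
First burn Δv₁ = |v_a − v₁| = 9.420 km/s.
At r₂, v₂ = √(μ/r₂) = 50.05 km/s.
Transfer-orbit speed at r₂: v_p = √[μ(2/r₂ − 1/a_t)] = 64.33 km/s.
Second burn Δv₂ = |v₂ − v_p| = 14.28 km/s.
Total Δv = Δv₁ + Δv₂ = 23.70 km/s.

Δv = 23.7 km/s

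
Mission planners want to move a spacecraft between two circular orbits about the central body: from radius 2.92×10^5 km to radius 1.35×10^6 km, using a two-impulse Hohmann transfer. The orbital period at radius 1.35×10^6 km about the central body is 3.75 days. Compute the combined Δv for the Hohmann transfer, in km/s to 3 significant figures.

From Kepler's third law T² = 4π²r³/μ at r = 1.35×10^6 km, T = 3.75 days = 3.75 × 86400 s = 3.240×10^5 s: μ = 4π²r³/T² = 9.25275×10^8 km³/s².
Transfer-ellipse semi-major axis a_t = (r₁ + r₂)/2 = (2.920×10^5 + 1.350×10^6)/2 = 8.210×10^5 km.
At r₁ the circular-orbit speed is v₁ = √(μ/r₁) = 56.29 km/s.
On the transfer ellipse at r₁, vis-viva equation gives v_p = √[μ(2/r₁ − 1/a_t)] = 72.18 km/s.
First burn Δv₁ = |v_p − v₁| = 15.89 km/s.
Circular speed at r₂: v₂ = √(μ/r₂) = 26.18 km/s.
Transfer-orbit speed at r₂: v_a = √[μ(2/r₂ − 1/a_t)] = 15.61 km/s.
Second burn Δv₂ = |v₂ − v_a| = 10.57 km/s.
Δv = Δv₁ + Δv₂ = 15.89 + 10.57 = 26.46 km/s.

Δv = 26.5 km/s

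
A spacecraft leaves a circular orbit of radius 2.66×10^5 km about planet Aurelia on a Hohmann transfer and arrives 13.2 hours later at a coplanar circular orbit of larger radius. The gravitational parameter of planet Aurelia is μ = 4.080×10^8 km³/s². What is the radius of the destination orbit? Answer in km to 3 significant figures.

Transfer time t = 13.2 hours = 47520 s, and t = π√(a_t³/μ).
So a_t = (μ t²/π²)^(1/3) = (4.080×10^8 × (47520)² / π²)^(1/3) = 4.5363×10^5 km.
Since a_t = (r₁ + r₂)/2, r₂ = 2a_t − r₁ = 2×4.5363×10^5 − 2.660×10^5 = 6.4126×10^5 km.

r₂ = 6.41×10^5 km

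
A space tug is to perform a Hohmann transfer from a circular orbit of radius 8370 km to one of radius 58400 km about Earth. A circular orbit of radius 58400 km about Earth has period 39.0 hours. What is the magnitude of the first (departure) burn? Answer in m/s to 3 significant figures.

From Kepler's third law T² = 4π²r³/μ at r = 58400 km, T = 39.0 hours = 39.0 × 3600 s = 1.404×10^5 s: μ = 4π²r³/T² = 3.98900×10^5 km³/s².
Semi-major axis of the transfer orbit: a_t = (8370 + 58400)/2 = 33385 km.
On the circular orbit at r = 8370 km, v_c = √(μ/r) = 6.9035 km/s.
Transfer-orbit speed at the same r (vis-viva, a = a_t): v_t = √[μ(2/r − 1/a_t)] = 9.1306 km/s.
Δv₁ = |v_t − v_c| = |9.1306 − 6.9035| = 2.227 km/s.

Δv₁ = 2230 m/s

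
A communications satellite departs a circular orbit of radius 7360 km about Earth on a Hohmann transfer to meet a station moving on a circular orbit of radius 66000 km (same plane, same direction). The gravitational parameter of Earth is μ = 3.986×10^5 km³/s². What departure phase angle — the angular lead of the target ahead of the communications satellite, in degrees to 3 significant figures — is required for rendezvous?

Transfer-ellipse semi-major axis a_t = (r₁ + r₂)/2 = (7360 + 66000)/2 = 36680 km.
Transfer time t = π√(a_t³/μ) = 34956 s.
The target's mean motion on its circular orbit is ω₂ = √(μ/r₂³) = 3.7235×10^-5 rad/s.
Angle swept by the target during transfer: ω₂·t = 1.3016 rad = 74.58°.
Arrival is 180° from departure on the ellipse, so φ = 180° − 74.58° = 105°.

φ = 105°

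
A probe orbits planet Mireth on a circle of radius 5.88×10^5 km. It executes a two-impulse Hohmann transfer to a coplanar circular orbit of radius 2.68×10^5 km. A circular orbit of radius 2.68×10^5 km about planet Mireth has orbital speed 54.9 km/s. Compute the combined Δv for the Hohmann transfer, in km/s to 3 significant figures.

From the circular-orbit relation v² = μ/r at r = 2.68×10^5 km: μ = v²r = (54.9)² × 2.68×10^5 = 8.07755×10^8 km³/s².
The Hohmann ellipse has a_t = (r₁ + r₂)/2 = 4.280×10^5 km.
At r₁ the circular-orbit speed is v₁ = √(μ/r₁) = 37.064 km/s.
On the transfer ellipse at r₁, vis-viva gives v_a = √[μ(2/r₁ − 1/a_t)] = 29.329 km/s.
First burn Δv₁ = |v_a − v₁| = 7.735 km/s.
Circular speed at r₂: v₂ = √(μ/r₂) = 54.900 km/s.
Transfer-orbit speed at r₂: v_p = √[μ(2/r₂ − 1/a_t)] = 64.349 km/s.
Second burn Δv₂ = |v₂ − v_p| = 9.449 km/s.
Δv = Δv₁ + Δv₂ = 7.735 + 9.449 = 17.18 km/s.

Δv = 17.2 km/s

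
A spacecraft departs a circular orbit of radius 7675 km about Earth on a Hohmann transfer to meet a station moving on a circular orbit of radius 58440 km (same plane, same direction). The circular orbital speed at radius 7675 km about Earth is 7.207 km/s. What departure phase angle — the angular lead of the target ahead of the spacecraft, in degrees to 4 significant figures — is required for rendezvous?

From the circular-orbit relation v² = μ/r at r = 7675 km: μ = v²r = (7.207)² × 7675 = 3.98646×10^5 km³/s².
The Hohmann ellipse has a_t = (r₁ + r₂)/2 = 33057.5 km.
Transfer time t = π√(a_t³/μ) = 29906 s.
Target angular speed ω₂ = √(μ/r₂³) = 4.4692×10^-5 rad/s.
Angle swept by the target during transfer: ω₂·t = 1.3366 rad = 76.58°.
Arrival is 180° from departure on the ellipse, so φ = 180° − 76.58° = 103.4°.

φ = 103.4°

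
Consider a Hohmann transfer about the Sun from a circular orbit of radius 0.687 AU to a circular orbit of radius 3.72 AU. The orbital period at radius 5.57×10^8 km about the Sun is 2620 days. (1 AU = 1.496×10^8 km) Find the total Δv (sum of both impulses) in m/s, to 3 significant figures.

From Kepler's third law T² = 4π²r³/μ at r = 5.57×10^8 km, T = 2620 days = 2620 × 86400 s = 2.26368×10^8 s: μ = 4π²r³/T² = 1.33136×10^11 km³/s².
In km: r₁ = 0.687 × 1.496×10^8 = 1.027752×10^8 km; r₂ = 3.72 × 1.496×10^8 = 5.56512×10^8 km.
Semi-major axis of the transfer orbit: a_t = (1.027752×10^8 + 5.56512×10^8)/2 = 3.296436×10^8 km.
At r₁ the circular-orbit speed is v₁ = √(μ/r₁) = 35.99 km/s.
On the transfer ellipse at r₁, vis-viva gives v_p = √[μ(2/r₁ − 1/a_t)] = 46.76 km/s.
First burn Δv₁ = |v_p − v₁| = 10.77 km/s.
Circular speed at r₂: v₂ = √(μ/r₂) = 15.467 km/s.
Transfer-orbit speed at r₂: v_a = √[μ(2/r₂ − 1/a_t)] = 8.6364 km/s.
Second burn Δv₂ = |v₂ − v_a| = 6.831 km/s.
Δv = Δv₁ + Δv₂ = 10.77 + 6.831 = 17.60 km/s.

Δv = 17600 m/s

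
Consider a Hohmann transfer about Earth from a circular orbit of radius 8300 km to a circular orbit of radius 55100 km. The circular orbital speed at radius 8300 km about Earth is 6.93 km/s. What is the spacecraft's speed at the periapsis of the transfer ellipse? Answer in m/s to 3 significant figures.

v = 9140 m/s

From the circular-orbit relation v² = μ/r at r = 8300 km: μ = v²r = (6.93)² × 8300 = 3.98607×10^5 km³/s².
Semi-major axis of the transfer orbit: a_t = (8300 + 55100)/2 = 31700 km.
The periapsis of the transfer ellipse is at r = 8300 km.
Vis-viva: v = √[μ(2/r − 1/a_t)] = √[3.98607×10^5 × (2/8300 − 1/31700)] = 9.136 km/s.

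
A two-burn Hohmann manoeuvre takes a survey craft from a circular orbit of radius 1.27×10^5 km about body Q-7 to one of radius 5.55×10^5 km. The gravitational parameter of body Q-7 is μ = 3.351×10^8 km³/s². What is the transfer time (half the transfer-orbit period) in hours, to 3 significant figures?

t = 9.49 hours

Transfer-ellipse semi-major axis a_t = (r₁ + r₂)/2 = (1.270×10^5 + 5.550×10^5)/2 = 3.410×10^5 km.
By Kepler's third law the transfer-orbit period is T = 2π√(a_t³/μ), so t = T/2 = 34170 s.
Converting: 34170 s ÷ 3600 s/hour = 9.49 hours.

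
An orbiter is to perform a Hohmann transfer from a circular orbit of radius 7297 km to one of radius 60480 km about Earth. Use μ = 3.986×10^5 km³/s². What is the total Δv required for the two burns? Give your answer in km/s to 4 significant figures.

Δv = 3.859 km/s

Semi-major axis of the transfer orbit: a_t = (7297 + 60480)/2 = 33888.5 km.
At r₁ the circular-orbit speed is v₁ = √(μ/r₁) = 7.391 km/s.
Transfer-orbit speed at r₁ (v² = μ(2/r − 1/a)): v_p = √[μ(2/r₁ − 1/a_t)] = 9.874 km/s.
First burn Δv₁ = |v_p − v₁| = 2.483 km/s.
At r₂, v₂ = √(μ/r₂) = 2.567 km/s.
Transfer-orbit speed at r₂: v_a = √[μ(2/r₂ − 1/a_t)] = 1.191 km/s.
Second burn Δv₂ = |v₂ − v_a| = 1.376 km/s.
Total Δv = Δv₁ + Δv₂ = 3.859 km/s.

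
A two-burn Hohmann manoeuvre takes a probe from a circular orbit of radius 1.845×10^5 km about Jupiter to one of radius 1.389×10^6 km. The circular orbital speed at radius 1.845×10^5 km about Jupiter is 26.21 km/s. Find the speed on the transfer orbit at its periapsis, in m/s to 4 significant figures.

v = 34830 m/s

From the circular-orbit relation v² = μ/r at r = 1.845×10^5 km: μ = v²r = (26.21)² × 1.845×10^5 = 1.26745×10^8 km³/s².
Semi-major axis of the transfer orbit: a_t = (1.845×10^5 + 1.389×10^6)/2 = 7.8675×10^5 km.
At periapsis, r = 1.845×10^5 km.
Applying v² = μ(2/r − 1/a_t): v = 34.83 km/s.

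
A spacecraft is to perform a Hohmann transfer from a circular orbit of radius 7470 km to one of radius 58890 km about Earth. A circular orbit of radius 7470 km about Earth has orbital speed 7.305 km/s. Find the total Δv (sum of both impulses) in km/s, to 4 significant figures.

Δv = 3.794 km/s

From the circular-orbit relation v² = μ/r at r = 7470 km: μ = v²r = (7.305)² × 7470 = 3.98622×10^5 km³/s².
Transfer-ellipse semi-major axis a_t = (r₁ + r₂)/2 = (7470 + 58890)/2 = 33180 km.
At r₁ the circular-orbit speed is v₁ = √(μ/r₁) = 7.305 km/s.
On the transfer ellipse at r₁, v² = μ(2/r − 1/a) gives v_p = √[μ(2/r₁ − 1/a_t)] = 9.732 km/s.
First burn Δv₁ = |v_p − v₁| = 2.427 km/s.
Circular speed at r₂: v₂ = √(μ/r₂) = 2.6017 km/s.
Transfer-orbit speed at r₂: v_a = √[μ(2/r₂ − 1/a_t)] = 1.2345 km/s.
Second burn Δv₂ = |v₂ − v_a| = 1.367 km/s.
Total Δv = Δv₁ + Δv₂ = 3.794 km/s.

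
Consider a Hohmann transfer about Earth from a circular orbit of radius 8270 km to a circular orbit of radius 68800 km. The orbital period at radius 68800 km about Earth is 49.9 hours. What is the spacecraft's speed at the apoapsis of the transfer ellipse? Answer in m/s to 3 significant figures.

v = 1110 m/s

From Kepler's third law T² = 4π²r³/μ at r = 68800 km, T = 49.9 hours = 49.9 × 3600 s = 1.7964×10^5 s: μ = 4π²r³/T² = 3.98400×10^5 km³/s².
The Hohmann ellipse has a_t = (r₁ + r₂)/2 = 38535 km.
The apoapsis of the transfer ellipse is at r = 68800 km.
Applying v² = μ(2/r − 1/a_t): v = 1.115 km/s.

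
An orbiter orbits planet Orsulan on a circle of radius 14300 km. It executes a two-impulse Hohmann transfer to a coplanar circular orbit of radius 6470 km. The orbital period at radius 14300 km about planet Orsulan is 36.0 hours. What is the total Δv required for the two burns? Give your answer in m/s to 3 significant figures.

From Kepler's third law T² = 4π²r³/μ at r = 14300 km, T = 36.0 hours = 36.0 × 3600 s = 1.296×10^5 s: μ = 4π²r³/T² = 6873.18 km³/s².
Semi-major axis of the transfer orbit: a_t = (14300 + 6470)/2 = 10385 km.
Circular speed at r₁: v₁ = √(μ/r₁) = √(6873.18/14300) = 0.693284 km/s.
Transfer-orbit speed at r₁ (vis-viva): v_a = √[μ(2/r₁ − 1/a_t)] = 0.547217 km/s.
First burn Δv₁ = |v_a − v₁| = 0.14607 km/s.
Circular speed at r₂: v₂ = √(μ/r₂) = 1.03069 km/s.
Transfer-orbit speed at r₂: v_p = √[μ(2/r₂ − 1/a_t)] = 1.20946 km/s.
Second burn Δv₂ = |v₂ − v_p| = 0.17877 km/s.
Total Δv = Δv₁ + Δv₂ = 0.3248 km/s.

Δv = 325 m/s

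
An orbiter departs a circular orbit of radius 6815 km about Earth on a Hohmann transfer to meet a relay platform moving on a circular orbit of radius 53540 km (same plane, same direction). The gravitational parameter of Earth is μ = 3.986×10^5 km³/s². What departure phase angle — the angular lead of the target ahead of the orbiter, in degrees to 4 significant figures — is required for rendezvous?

Semi-major axis of the transfer orbit: a_t = (6815 + 53540)/2 = 30177.5 km.
The half-period of the transfer ellipse is t = π√(a_t³/μ) = 26086 s.
Target angular speed ω₂ = √(μ/r₂³) = 5.0963×10^-5 rad/s.
Angle swept by the target during transfer: ω₂·t = 1.3294 rad = 76.17°.
Arrival is 180° from departure on the ellipse, so φ = 180° − 76.17° = 103.8°.

φ = 103.8°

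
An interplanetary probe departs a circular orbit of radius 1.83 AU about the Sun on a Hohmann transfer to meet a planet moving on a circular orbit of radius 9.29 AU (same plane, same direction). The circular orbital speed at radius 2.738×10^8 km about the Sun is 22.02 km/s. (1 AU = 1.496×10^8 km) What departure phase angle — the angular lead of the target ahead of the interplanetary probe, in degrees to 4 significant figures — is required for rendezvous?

From the circular-orbit relation v² = μ/r at r = 2.738×10^8 km: μ = v²r = (22.02)² × 2.738×10^8 = 1.32760×10^11 km³/s².
In km: r₁ = 1.83 × 1.496×10^8 = 2.73768×10^8 km; r₂ = 9.29 × 1.496×10^8 = 1.389784×10^9 km.
The Hohmann ellipse has a_t = (r₁ + r₂)/2 = 8.31776×10^8 km.
The half-period of the transfer ellipse is t = π√(a_t³/μ) = 2.0684×10^8 s.
Target angular speed ω₂ = √(μ/r₂³) = 7.0326×10^-9 rad/s.
Angle swept by the target during transfer: ω₂·t = 1.4546 rad = 83.34°.
The interplanetary probe traverses 180° on the transfer ellipse, so the target must lead by 180° − 83.34° = 96.66°.

φ = 96.66°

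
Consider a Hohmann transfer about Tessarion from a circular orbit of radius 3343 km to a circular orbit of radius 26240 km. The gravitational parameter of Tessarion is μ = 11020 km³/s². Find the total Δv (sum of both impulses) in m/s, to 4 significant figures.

Δv = 942.6 m/s

The Hohmann ellipse has a_t = (r₁ + r₂)/2 = 14791.5 km.
Circular speed at r₁: v₁ = √(μ/r₁) = √(11020/3343) = 1.8156 km/s.
Transfer-orbit speed at r₁ (v² = μ(2/r − 1/a)): v_p = √[μ(2/r₁ − 1/a_t)] = 2.4182 km/s.
First burn Δv₁ = |v_p − v₁| = 0.6026 km/s.
Circular speed at r₂: v₂ = √(μ/r₂) = 0.6481 km/s.
Transfer-orbit speed at r₂: v_a = √[μ(2/r₂ − 1/a_t)] = 0.3081 km/s.
Second burn Δv₂ = |v₂ − v_a| = 0.3400 km/s.
Δv = Δv₁ + Δv₂ = 0.6026 + 0.3400 = 0.9426 km/s.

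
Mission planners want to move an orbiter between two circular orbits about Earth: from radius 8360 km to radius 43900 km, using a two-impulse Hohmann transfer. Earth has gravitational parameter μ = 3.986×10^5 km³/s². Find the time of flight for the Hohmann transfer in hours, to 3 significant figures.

Semi-major axis of the transfer orbit: a_t = (8360 + 43900)/2 = 26130 km.
By Kepler's third law the transfer-orbit period is T = 2π√(a_t³/μ), so t = T/2 = 21020 s.
Converting: 21020 s ÷ 3600 s/hour = 5.84 hours.

t = 5.84 hours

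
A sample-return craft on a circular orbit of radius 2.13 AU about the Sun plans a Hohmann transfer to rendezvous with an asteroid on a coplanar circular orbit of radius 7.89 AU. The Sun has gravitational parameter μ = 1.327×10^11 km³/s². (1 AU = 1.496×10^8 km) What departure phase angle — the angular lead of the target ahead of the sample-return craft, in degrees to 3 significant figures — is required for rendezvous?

φ = 88.9°

In km: r₁ = 2.13 × 1.496×10^8 = 3.18648×10^8 km; r₂ = 7.89 × 1.496×10^8 = 1.180344×10^9 km.
Semi-major axis of the transfer orbit: a_t = (3.18648×10^8 + 1.180344×10^9)/2 = 7.49496×10^8 km.
The half-period of the transfer ellipse is t = π√(a_t³/μ) = 1.7696×10^8 s.
The target's mean motion on its circular orbit is ω₂ = √(μ/r₂³) = 8.9830×10^-9 rad/s.
Angle swept by the target during transfer: ω₂·t = 1.5896 rad = 91.08°.
The sample-return craft traverses 180° on the transfer ellipse, so the target must lead by 180° − 91.08° = 88.9°.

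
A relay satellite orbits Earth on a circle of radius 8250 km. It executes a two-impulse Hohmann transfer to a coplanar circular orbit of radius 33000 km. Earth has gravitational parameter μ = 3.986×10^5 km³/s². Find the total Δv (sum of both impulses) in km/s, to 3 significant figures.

Semi-major axis of the transfer orbit: a_t = (8250 + 33000)/2 = 20625 km.
Circular speed at r₁: v₁ = √(μ/r₁) = √(3.986×10^5/8250) = 6.9509 km/s.
Transfer-orbit speed at r₁ (vis-viva): v_p = √[μ(2/r₁ − 1/a_t)] = 8.7923 km/s.
First burn Δv₁ = |v_p − v₁| = 1.8414 km/s.
Circular speed at r₂: v₂ = √(μ/r₂) = 3.4755 km/s.
Transfer-orbit speed at r₂: v_a = √[μ(2/r₂ − 1/a_t)] = 2.1981 km/s.
Second burn Δv₂ = |v₂ − v_a| = 1.2774 km/s.
Total Δv = Δv₁ + Δv₂ = 3.119 km/s.

Δv = 3.12 km/s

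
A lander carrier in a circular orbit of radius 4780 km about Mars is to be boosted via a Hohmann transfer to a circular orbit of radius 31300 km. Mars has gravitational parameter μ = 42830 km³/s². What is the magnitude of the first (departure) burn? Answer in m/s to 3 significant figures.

Semi-major axis of the transfer orbit: a_t = (4780 + 31300)/2 = 18040 km.
On the circular orbit at r = 4780 km, v_c = √(μ/r) = 2.9934 km/s.
Transfer-orbit speed at the same r (vis-viva, a = a_t): v_t = √[μ(2/r − 1/a_t)] = 3.9429 km/s.
Δv₁ = |v_t − v_c| = |3.9429 − 2.9934| = 0.9495 km/s.

Δv₁ = 950 m/s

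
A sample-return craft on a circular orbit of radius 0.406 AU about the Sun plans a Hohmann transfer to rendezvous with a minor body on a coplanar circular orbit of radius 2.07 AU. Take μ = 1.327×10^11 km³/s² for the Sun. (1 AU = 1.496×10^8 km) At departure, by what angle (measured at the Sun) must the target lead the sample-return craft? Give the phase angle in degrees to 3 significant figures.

In km: r₁ = 0.406 × 1.496×10^8 = 6.07376×10^7 km; r₂ = 2.07 × 1.496×10^8 = 3.09672×10^8 km.
Transfer-ellipse semi-major axis a_t = (r₁ + r₂)/2 = (6.07376×10^7 + 3.09672×10^8)/2 = 1.852048×10^8 km.
Transfer time t = π√(a_t³/μ) = 2.1736658×10^7 s.
The target's mean motion on its circular orbit is ω₂ = √(μ/r₂³) = 6.6847097×10^-8 rad/s.
Angle swept by the target during transfer: ω₂·t = 1.453032 rad = 83.253°.
Arrival is 180° from departure on the ellipse, so φ = 180° − 83.253° = 96.7°.

φ = 96.7°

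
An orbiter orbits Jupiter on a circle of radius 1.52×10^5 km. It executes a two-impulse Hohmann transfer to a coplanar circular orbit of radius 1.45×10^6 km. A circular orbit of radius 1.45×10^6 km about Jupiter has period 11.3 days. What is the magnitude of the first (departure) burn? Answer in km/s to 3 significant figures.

From Kepler's third law T² = 4π²r³/μ at r = 1.45×10^6 km, T = 11.3 days = 11.3 × 86400 s = 9.7632×10^5 s: μ = 4π²r³/T² = 1.26264×10^8 km³/s².
Transfer-ellipse semi-major axis a_t = (r₁ + r₂)/2 = (1.520×10^5 + 1.450×10^6)/2 = 8.010×10^5 km.
Circular speed at r = 1.520×10^5 km: v_c = √(μ/r) = 28.822 km/s.
Vis-viva on the transfer ellipse at r = 1.520×10^5 km gives v_t = √[μ(2/r − 1/a_t)] = 38.778 km/s.
Δv₁ = |v_t − v_c| = |38.778 − 28.822| = 9.956 km/s.

Δv₁ = 9.96 km/s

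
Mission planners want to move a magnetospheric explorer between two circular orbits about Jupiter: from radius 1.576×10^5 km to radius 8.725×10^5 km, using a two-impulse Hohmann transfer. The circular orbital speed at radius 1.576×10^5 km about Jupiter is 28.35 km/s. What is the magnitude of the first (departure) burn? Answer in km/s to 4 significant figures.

Δv₁ = 8.549 km/s

From the circular-orbit relation v² = μ/r at r = 1.576×10^5 km: μ = v²r = (28.35)² × 1.576×10^5 = 1.26667×10^8 km³/s².
Transfer-ellipse semi-major axis a_t = (r₁ + r₂)/2 = (1.576×10^5 + 8.725×10^5)/2 = 5.1505×10^5 km.
Circular speed at r = 1.576×10^5 km: v_c = √(μ/r) = 28.350 km/s.
Vis-viva on the transfer ellipse at r = 1.576×10^5 km gives v_t = √[μ(2/r − 1/a_t)] = 36.899 km/s.
Δv₁ = |v_t − v_c| = |36.899 − 28.350| = 8.549 km/s.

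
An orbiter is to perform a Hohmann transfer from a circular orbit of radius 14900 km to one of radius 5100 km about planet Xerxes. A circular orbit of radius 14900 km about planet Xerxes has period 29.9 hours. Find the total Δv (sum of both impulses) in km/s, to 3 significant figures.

From Kepler's third law T² = 4π²r³/μ at r = 14900 km, T = 29.9 hours = 29.9 × 3600 s = 1.0764×10^5 s: μ = 4π²r³/T² = 11271.2 km³/s².
Transfer-ellipse semi-major axis a_t = (r₁ + r₂)/2 = (14900 + 5100)/2 = 10000 km.
At r₁ the circular-orbit speed is v₁ = √(μ/r₁) = 0.869746 km/s.
On the transfer ellipse at r₁, v² = μ(2/r − 1/a) gives v_a = √[μ(2/r₁ − 1/a_t)] = 0.621123 km/s.
First burn Δv₁ = |v_a − v₁| = 0.248623 km/s.
At r₂, v₂ = √(μ/r₂) = 1.486622 km/s.
Transfer-orbit speed at r₂: v_p = √[μ(2/r₂ − 1/a_t)] = 1.814653 km/s.
Second burn Δv₂ = |v₂ − v_p| = 0.328031 km/s.
Δv = Δv₁ + Δv₂ = 0.248623 + 0.328031 = 0.5767 km/s.

Δv = 0.577 km/s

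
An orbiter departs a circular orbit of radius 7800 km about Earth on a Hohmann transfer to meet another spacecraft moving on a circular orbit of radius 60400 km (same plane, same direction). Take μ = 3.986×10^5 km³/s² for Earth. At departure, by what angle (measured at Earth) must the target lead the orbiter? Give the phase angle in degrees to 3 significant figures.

φ = 104°

The Hohmann ellipse has a_t = (r₁ + r₂)/2 = 34100 km.
Transfer time t = π√(a_t³/μ) = 31334 s.
Target angular speed ω₂ = √(μ/r₂³) = 4.2532×10^-5 rad/s.
Angle swept by the target during transfer: ω₂·t = 1.3327 rad = 76.36°.
Arrival is 180° from departure on the ellipse, so φ = 180° − 76.36° = 104°.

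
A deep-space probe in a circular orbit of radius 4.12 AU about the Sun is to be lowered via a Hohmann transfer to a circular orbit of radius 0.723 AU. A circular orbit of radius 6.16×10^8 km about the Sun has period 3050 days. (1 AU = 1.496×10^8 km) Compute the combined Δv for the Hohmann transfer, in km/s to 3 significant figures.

Δv = 17.3 km/s

From Kepler's third law T² = 4π²r³/μ at r = 6.16×10^8 km, T = 3050 days = 3050 × 86400 s = 2.6352×10^8 s: μ = 4π²r³/T² = 1.32885×10^11 km³/s².
In km: r₁ = 4.12 × 1.496×10^8 = 6.16352×10^8 km; r₂ = 0.723 × 1.496×10^8 = 1.081608×10^8 km.
The Hohmann ellipse has a_t = (r₁ + r₂)/2 = 3.622564×10^8 km.
At r₁ the circular-orbit speed is v₁ = √(μ/r₁) = 14.683 km/s.
On the transfer ellipse at r₁, v² = μ(2/r − 1/a) gives v_a = √[μ(2/r₁ − 1/a_t)] = 8.0232 km/s.
First burn Δv₁ = |v_a − v₁| = 6.660 km/s.
At r₂, v₂ = √(μ/r₂) = 35.05 km/s.
Transfer-orbit speed at r₂: v_p = √[μ(2/r₂ − 1/a_t)] = 45.72 km/s.
Second burn Δv₂ = |v₂ − v_p| = 10.67 km/s.
Δv = Δv₁ + Δv₂ = 6.660 + 10.67 = 17.33 km/s.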